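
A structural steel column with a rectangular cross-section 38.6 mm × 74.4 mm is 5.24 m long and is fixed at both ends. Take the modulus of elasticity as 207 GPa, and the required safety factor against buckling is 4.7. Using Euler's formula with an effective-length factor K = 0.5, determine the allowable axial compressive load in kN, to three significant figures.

P_allow = 22.6 kN

Buckling occurs about the weak axis: I_min = h·b³/12 = 74.4×38.6³/12 = 356600 mm⁴ (b = 38.6 mm is the smaller dimension).
Effective length L_e = KL = 0.5×5.24 m = 2620 mm.
Euler critical load P_cr = π²EI/L_e² = π²×207000×356600/2620² = 106100 N.
P_allow = P_cr/n = 106100/4.7 = 22580 N.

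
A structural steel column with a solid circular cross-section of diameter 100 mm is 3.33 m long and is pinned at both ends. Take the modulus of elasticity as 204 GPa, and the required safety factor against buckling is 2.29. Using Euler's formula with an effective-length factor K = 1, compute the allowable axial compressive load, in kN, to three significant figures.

P_allow = 389 kN

I = πd⁴/64 = π×100⁴/64 = 4.909×10^6 mm⁴.
Effective length L_e = KL = 1×3.33 m = 3330 mm.
Euler critical load P_cr = π²EI/L_e² = π²×204000×4.909×10^6/3330² = 891300 N.
P_allow = P_cr/n = 891300/2.29 = 389200 N.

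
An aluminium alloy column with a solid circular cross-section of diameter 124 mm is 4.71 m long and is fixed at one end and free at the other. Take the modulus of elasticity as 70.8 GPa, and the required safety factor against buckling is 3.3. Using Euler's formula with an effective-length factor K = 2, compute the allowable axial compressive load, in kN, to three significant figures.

I = πd⁴/64 = π×124⁴/64 = 1.161×10^7 mm⁴.
Effective length L_e = KL = 2×4.71 m = 9420 mm.
Euler critical load P_cr = π²EI/L_e² = π²×70800×1.161×10^7/9420² = 91390 N.
P_allow = P_cr/n = 91390/3.3 = 27690 N.

P_allow = 27.7 kN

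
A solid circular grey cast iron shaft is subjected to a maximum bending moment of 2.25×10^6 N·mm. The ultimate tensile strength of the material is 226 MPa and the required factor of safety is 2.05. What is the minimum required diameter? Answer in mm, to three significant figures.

d = 59.2 mm

σ_allow = 226/2.05 = 110.2 MPa.
For a solid circular section σ = 32M/(πd³), so d³ = 32M/(π σ_allow) = 32×2250000/(π×110.2) = 207900 mm³.
d = 59.24 mm.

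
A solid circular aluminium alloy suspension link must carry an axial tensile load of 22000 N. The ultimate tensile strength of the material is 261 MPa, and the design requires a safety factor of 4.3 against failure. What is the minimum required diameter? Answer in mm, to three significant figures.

Allowable stress σ_allow = 261/4.3 = 60.70 MPa.
Required area A = F/σ_allow = 22000/60.70 = 362.5 mm².
A = πd²/4 → d = √(4A/π) = 21.48 mm.

d = 21.5 mm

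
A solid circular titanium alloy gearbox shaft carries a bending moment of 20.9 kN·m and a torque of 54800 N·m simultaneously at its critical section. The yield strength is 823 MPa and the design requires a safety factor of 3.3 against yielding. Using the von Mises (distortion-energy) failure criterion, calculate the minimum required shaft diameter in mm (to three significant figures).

d = 128 mm

σ_allow = σ_y/n = 823/3.3 = 249.4 MPa.
For a solid shaft σ_b = 32M/(πd³) and τ = 16T/(πd³), so the von Mises stress is σ' = (16/πd³)·√(4M²+3T²).
√(4M²+3T²) = √(4×(2.090×10^7)² + 3×(5.480×10^7)²) = 1.037×10^8 N·mm.
d³ = 16×1.037×10^8/(π×249.4) = 2.118×10^6 mm³.
d = 128.4 mm.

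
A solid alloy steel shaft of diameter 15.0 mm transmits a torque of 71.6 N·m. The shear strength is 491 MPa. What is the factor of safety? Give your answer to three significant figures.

τ = 16T/(πd³) = 16×71600/(π×15.0³) = 108.0 MPa.
n = τ_limit/τ = 491/108.0 = 4.544.

n = 4.54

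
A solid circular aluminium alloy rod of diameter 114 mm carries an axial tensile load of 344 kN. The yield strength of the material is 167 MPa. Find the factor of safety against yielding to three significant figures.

A = πd²/4 = 10210 mm².
σ = F/A = 344000/10210 = 33.70 MPa.
n = 167/33.70 = 4.955.

n = 4.96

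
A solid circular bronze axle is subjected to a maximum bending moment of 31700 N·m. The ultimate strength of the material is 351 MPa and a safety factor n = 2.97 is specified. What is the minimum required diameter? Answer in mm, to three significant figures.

σ_allow = 351/2.97 = 118.2 MPa.
For a solid circular section σ = 32M/(πd³), so d³ = 32M/(π σ_allow) = 32×3.1700×10^7/(π×118.2) = 2.732×10^6 mm³.
d = 139.8 mm.

d = 140 mm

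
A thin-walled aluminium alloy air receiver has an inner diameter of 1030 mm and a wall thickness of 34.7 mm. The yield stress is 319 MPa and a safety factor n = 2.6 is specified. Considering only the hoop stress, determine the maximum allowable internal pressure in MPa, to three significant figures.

σ_allow = 319/2.6 = 122.7 MPa.
σ_h = pD/(2t) → p_allow = 2σ_allow t/D = 2×122.7×34.7/1030 = 8.267 MPa.

p_allow = 8.27 MPa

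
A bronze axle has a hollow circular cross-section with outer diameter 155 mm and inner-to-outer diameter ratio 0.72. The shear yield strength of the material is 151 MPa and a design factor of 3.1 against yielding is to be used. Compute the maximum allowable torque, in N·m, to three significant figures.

T_allow = 26000 N·m

τ_allow = 151/3.1 = 48.71 MPa.
For a hollow shaft T_allow = τ_allow·πd_o³(1−k⁴)/16 with 1−k⁴ = 0.7313, so πd_o³(1−k⁴)/16 = 534700 mm³.
T_allow = 48.71×534700 = 2.604×10^7 N·mm = 26040 N·m.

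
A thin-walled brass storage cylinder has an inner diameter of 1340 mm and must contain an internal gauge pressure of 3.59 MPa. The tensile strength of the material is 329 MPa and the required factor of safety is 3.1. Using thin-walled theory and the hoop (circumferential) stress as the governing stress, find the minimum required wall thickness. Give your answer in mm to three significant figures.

σ_allow = 329/3.1 = 106.1 MPa.
Hoop stress σ_h = pD/(2t), so t = pD/(2σ_allow) = 3.59×1340/(2×106.1) = 22.66 mm.

t = 22.7 mm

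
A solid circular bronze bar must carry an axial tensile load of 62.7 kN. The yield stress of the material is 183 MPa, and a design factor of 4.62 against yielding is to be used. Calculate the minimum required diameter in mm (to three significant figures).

Allowable stress σ_allow = 183/4.62 = 39.61 MPa.
Required area A = F/σ_allow = 62700/39.61 = 1583 mm².
A = πd²/4 → d = √(4A/π) = 44.89 mm.

d = 44.9 mm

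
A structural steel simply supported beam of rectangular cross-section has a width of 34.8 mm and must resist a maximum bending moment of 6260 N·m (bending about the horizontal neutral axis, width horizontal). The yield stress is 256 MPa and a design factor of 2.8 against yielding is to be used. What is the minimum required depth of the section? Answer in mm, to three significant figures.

σ_allow = 256/2.8 = 91.43 MPa.
For a rectangular section σ = 6M/(bh²), so h² = 6M/(b σ_allow) = 6×6260000/(34.8×91.43) = 11800 mm².
h = 108.7 mm.

h = 109 mm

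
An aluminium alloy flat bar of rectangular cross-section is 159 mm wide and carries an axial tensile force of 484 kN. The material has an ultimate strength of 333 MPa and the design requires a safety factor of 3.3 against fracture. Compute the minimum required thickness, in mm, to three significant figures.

σ_allow = 333/3.3 = 100.9 MPa.
Required area A = F/σ_allow = 484000/100.9 = 4796 mm².
t = A/w = 4796/159 = 30.17 mm.

t = 30.2 mm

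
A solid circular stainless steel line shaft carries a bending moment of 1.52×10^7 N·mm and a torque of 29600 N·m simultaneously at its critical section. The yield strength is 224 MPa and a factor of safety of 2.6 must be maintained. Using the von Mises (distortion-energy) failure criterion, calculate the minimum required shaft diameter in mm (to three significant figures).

σ_allow = σ_y/n = 224/2.6 = 86.15 MPa.
For a solid shaft σ_b = 32M/(πd³) and τ = 16T/(πd³), so the von Mises stress is σ' = (16/πd³)·√(4M²+3T²).
√(4M²+3T²) = √(4×(1.520×10^7)² + 3×(2.960×10^7)²) = 5.960×10^7 N·mm.
d³ = 16×5.960×10^7/(π×86.15) = 3.523×10^6 mm³.
d = 152.2 mm.

d = 152 mm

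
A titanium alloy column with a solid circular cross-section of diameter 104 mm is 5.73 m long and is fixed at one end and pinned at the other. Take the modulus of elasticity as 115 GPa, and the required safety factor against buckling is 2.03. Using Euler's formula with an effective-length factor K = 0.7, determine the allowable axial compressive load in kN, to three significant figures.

I = πd⁴/64 = π×104⁴/64 = 5.743×10^6 mm⁴.
Effective length L_e = KL = 0.7×5.73 m = 4011 mm.
Euler critical load P_cr = π²EI/L_e² = π²×115000×5.743×10^6/4011² = 405100 N.
P_allow = P_cr/n = 405100/2.03 = 199600 N.

P_allow = 200 kN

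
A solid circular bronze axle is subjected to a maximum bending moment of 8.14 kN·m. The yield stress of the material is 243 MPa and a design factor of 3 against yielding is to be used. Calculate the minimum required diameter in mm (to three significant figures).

σ_allow = 243/3 = 81.00 MPa.
For a solid circular section σ = 32M/(πd³), so d³ = 32M/(π σ_allow) = 32×8140000/(π×81.00) = 1.024×10^6 mm³.
d = 100.8 mm.

d = 101 mm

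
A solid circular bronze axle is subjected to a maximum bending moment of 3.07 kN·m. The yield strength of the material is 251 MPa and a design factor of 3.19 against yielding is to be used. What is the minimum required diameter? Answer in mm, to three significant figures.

σ_allow = 251/3.19 = 78.68 MPa.
For a solid circular section σ = 32M/(πd³), so d³ = 32M/(π σ_allow) = 32×3070000/(π×78.68) = 397400 mm³.
d = 73.52 mm.

d = 73.5 mm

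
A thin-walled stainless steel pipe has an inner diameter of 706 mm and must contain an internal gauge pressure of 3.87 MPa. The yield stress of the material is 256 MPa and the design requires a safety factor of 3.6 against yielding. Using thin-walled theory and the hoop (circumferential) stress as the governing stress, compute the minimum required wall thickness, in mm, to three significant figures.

σ_allow = 256/3.6 = 71.11 MPa.
Hoop stress σ_h = pD/(2t), so t = pD/(2σ_allow) = 3.87×706/(2×71.11) = 19.21 mm.

t = 19.2 mm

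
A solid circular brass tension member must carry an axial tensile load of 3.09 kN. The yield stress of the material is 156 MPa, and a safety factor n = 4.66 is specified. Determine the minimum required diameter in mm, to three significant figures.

d = 10.8 mm

Allowable stress σ_allow = 156/4.66 = 33.48 MPa.
Required area A = F/σ_allow = 3090.0/33.48 = 92.30 mm².
A = πd²/4 → d = √(4A/π) = 10.84 mm.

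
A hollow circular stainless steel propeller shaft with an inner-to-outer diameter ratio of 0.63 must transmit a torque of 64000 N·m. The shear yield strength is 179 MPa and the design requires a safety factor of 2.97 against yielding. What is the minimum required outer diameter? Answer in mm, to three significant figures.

τ_allow = 179/2.97 = 60.27 MPa.
For a hollow shaft τ = 16T/[πd_o³(1−k⁴)] with k = 0.63, so 1−k⁴ = 0.8425.
d_o³ = 16T/[π τ_allow (1−k⁴)] = 16×6.4000×10^7/(π×60.27×0.8425) = 6.419×10^6 mm³.
d_o = 185.9 mm.

d_o = 186 mm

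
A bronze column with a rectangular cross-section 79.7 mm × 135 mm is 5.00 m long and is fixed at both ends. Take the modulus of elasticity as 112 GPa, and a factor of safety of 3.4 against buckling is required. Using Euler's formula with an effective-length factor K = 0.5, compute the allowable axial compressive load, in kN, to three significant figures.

P_allow = 296 kN

Buckling occurs about the weak axis: I_min = h·b³/12 = 135×79.7³/12 = 5.695×10^6 mm⁴ (b = 79.7 mm is the smaller dimension).
Effective length L_e = KL = 0.5×5.00 m = 2500 mm.
Euler critical load P_cr = π²EI/L_e² = π²×112000×5.695×10^6/2500² = 1.007×10^6 N.
P_allow = P_cr/n = 1.007×10^6/3.4 = 296300 N.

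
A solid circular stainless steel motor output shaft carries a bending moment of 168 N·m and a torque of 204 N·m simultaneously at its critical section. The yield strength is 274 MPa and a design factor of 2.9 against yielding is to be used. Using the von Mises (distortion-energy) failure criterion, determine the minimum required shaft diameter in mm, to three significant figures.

σ_allow = σ_y/n = 274/2.9 = 94.48 MPa.
For a solid shaft σ_b = 32M/(πd³) and τ = 16T/(πd³), so the von Mises stress is σ' = (16/πd³)·√(4M²+3T²).
√(4M²+3T²) = √(4×(168000)² + 3×(204000)²) = 487600 N·mm.
d³ = 16×487600/(π×94.48) = 26280 mm³.
d = 29.73 mm.

d = 29.7 mm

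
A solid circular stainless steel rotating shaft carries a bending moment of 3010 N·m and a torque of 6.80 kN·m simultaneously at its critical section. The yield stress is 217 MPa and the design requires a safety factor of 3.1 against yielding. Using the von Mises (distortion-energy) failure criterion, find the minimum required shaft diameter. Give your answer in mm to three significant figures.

d = 98.7 mm

σ_allow = σ_y/n = 217/3.1 = 70.00 MPa.
For a solid shaft σ_b = 32M/(πd³) and τ = 16T/(πd³), so the von Mises stress is σ' = (16/πd³)·√(4M²+3T²).
√(4M²+3T²) = √(4×(3.010×10^6)² + 3×(6.800×10^6)²) = 1.323×10^7 N·mm.
d³ = 16×1.323×10^7/(π×70.00) = 962400 mm³.
d = 98.73 mm.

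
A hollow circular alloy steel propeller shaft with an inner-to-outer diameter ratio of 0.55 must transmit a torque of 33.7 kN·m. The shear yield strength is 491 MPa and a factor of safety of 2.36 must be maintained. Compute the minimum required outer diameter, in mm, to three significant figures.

d_o = 96.8 mm

τ_allow = 491/2.36 = 208.1 MPa.
For a hollow shaft τ = 16T/[πd_o³(1−k⁴)] with k = 0.55, so 1−k⁴ = 0.9085.
d_o³ = 16T/[π τ_allow (1−k⁴)] = 16×3.3700×10^7/(π×208.1×0.9085) = 908000 mm³.
d_o = 96.84 mm.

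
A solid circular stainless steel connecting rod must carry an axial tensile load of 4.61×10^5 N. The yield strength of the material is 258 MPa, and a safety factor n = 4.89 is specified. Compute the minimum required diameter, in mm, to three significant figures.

d = 105 mm

Allowable stress σ_allow = 258/4.89 = 52.76 MPa.
Required area A = F/σ_allow = 461000/52.76 = 8738 mm².
A = πd²/4 → d = √(4A/π) = 105.5 mm.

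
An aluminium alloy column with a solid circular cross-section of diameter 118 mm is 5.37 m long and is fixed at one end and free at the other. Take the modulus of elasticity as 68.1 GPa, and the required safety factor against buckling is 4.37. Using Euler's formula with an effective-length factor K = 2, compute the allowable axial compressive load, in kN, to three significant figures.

I = πd⁴/64 = π×118⁴/64 = 9.517×10^6 mm⁴.
Effective length L_e = KL = 2×5.37 m = 10740 mm.
Euler critical load P_cr = π²EI/L_e² = π²×68100×9.517×10^6/10740² = 55450 N.
P_allow = P_cr/n = 55450/4.37 = 12690 N.

P_allow = 12.7 kN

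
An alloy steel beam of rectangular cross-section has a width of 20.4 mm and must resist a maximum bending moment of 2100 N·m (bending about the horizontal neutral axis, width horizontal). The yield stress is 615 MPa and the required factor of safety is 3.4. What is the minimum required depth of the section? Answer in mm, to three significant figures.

h = 58.4 mm

σ_allow = 615/3.4 = 180.9 MPa.
For a rectangular section σ = 6M/(bh²), so h² = 6M/(b σ_allow) = 6×2100000/(20.4×180.9) = 3415 mm².
h = 58.43 mm.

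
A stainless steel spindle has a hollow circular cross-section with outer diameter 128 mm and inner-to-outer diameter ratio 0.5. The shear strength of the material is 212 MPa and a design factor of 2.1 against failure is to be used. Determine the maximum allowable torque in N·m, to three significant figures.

τ_allow = 212/2.1 = 101.0 MPa.
For a hollow shaft T_allow = τ_allow·πd_o³(1−k⁴)/16 with 1−k⁴ = 0.9375, so πd_o³(1−k⁴)/16 = 386000 mm³.
T_allow = 101.0×386000 = 3.897×10^7 N·mm = 38970 N·m.

T_allow = 39000 N·m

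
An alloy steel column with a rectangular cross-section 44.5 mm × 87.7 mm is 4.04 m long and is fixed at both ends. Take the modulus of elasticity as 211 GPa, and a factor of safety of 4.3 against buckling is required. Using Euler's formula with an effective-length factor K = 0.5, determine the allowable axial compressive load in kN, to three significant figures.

Buckling occurs about the weak axis: I_min = h·b³/12 = 87.7×44.5³/12 = 644000 mm⁴ (b = 44.5 mm is the smaller dimension).
Effective length L_e = KL = 0.5×4.04 m = 2020 mm.
Euler critical load P_cr = π²EI/L_e² = π²×211000×644000/2020² = 328700 N.
P_allow = P_cr/n = 328700/4.3 = 76440 N.

P_allow = 76.4 kN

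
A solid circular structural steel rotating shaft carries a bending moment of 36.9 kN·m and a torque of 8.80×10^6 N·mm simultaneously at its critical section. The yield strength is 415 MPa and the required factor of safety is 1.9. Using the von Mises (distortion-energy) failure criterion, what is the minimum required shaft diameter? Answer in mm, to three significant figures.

d = 121 mm

σ_allow = σ_y/n = 415/1.9 = 218.4 MPa.
For a solid shaft σ_b = 32M/(πd³) and τ = 16T/(πd³), so the von Mises stress is σ' = (16/πd³)·√(4M²+3T²).
√(4M²+3T²) = √(4×(3.690×10^7)² + 3×(8.800×10^6)²) = 7.536×10^7 N·mm.
d³ = 16×7.536×10^7/(π×218.4) = 1.757×10^6 mm³.
d = 120.7 mm.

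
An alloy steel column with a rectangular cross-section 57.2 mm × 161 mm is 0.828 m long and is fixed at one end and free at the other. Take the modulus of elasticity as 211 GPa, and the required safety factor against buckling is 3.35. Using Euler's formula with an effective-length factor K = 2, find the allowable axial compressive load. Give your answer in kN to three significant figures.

Buckling occurs about the weak axis: I_min = h·b³/12 = 161×57.2³/12 = 2.511×10^6 mm⁴ (b = 57.2 mm is the smaller dimension).
Effective length L_e = KL = 2×0.828 m = 1656 mm.
Euler critical load P_cr = π²EI/L_e² = π²×211000×2.511×10^6/1656² = 1.907×10^6 N.
P_allow = P_cr/n = 1.907×10^6/3.35 = 569200 N.

P_allow = 569 kN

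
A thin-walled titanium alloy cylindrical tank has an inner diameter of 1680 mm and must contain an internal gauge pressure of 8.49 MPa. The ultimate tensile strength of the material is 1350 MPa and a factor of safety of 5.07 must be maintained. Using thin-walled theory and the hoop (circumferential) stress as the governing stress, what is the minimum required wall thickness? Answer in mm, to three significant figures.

t = 26.8 mm

σ_allow = 1350/5.07 = 266.3 MPa.
Hoop stress σ_h = pD/(2t), so t = pD/(2σ_allow) = 8.49×1680/(2×266.3) = 26.78 mm.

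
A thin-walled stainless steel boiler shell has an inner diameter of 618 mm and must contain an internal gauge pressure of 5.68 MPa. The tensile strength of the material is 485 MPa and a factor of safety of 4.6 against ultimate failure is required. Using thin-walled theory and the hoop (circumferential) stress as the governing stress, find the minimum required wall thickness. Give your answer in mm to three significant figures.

σ_allow = 485/4.6 = 105.4 MPa.
Hoop stress σ_h = pD/(2t), so t = pD/(2σ_allow) = 5.68×618/(2×105.4) = 16.65 mm.

t = 16.6 mm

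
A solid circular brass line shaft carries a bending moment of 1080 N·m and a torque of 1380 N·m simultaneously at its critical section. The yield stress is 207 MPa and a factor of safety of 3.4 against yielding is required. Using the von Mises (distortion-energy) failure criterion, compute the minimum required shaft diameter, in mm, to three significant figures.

σ_allow = σ_y/n = 207/3.4 = 60.88 MPa.
For a solid shaft σ_b = 32M/(πd³) and τ = 16T/(πd³), so the von Mises stress is σ' = (16/πd³)·√(4M²+3T²).
√(4M²+3T²) = √(4×(1.080×10^6)² + 3×(1.380×10^6)²) = 3.222×10^6 N·mm.
d³ = 16×3.222×10^6/(π×60.88) = 269500 mm³.
d = 64.59 mm.

d = 64.6 mm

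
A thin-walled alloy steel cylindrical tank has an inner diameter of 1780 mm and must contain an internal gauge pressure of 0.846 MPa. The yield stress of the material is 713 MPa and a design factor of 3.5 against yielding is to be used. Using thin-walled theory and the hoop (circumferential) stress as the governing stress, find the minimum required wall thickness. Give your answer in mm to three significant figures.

σ_allow = 713/3.5 = 203.7 MPa.
Hoop stress σ_h = pD/(2t), so t = pD/(2σ_allow) = 0.846×1780/(2×203.7) = 3.696 mm.

t = 3.70 mm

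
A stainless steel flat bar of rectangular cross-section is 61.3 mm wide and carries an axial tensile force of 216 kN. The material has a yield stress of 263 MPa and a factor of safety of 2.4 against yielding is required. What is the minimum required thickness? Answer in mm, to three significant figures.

t = 32.2 mm

σ_allow = 263/2.4 = 109.6 MPa.
Required area A = F/σ_allow = 216000/109.6 = 1971 mm².
t = A/w = 1971/61.3 = 32.16 mm.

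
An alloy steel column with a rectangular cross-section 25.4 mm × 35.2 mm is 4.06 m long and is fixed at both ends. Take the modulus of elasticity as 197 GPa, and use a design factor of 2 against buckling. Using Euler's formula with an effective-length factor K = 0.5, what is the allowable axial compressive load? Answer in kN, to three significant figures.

Buckling occurs about the weak axis: I_min = h·b³/12 = 35.2×25.4³/12 = 48070 mm⁴ (b = 25.4 mm is the smaller dimension).
Effective length L_e = KL = 0.5×4.06 m = 2030 mm.
Euler critical load P_cr = π²EI/L_e² = π²×197000×48070/2030² = 22680 N.
P_allow = P_cr/n = 22680/2 = 11340 N.

P_allow = 11.3 kN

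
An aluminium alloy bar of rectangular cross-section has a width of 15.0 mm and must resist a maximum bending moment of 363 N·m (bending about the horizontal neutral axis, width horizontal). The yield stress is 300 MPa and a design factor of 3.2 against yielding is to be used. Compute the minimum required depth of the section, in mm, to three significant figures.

σ_allow = 300/3.2 = 93.75 MPa.
For a rectangular section σ = 6M/(bh²), so h² = 6M/(b σ_allow) = 6×363000/(15.0×93.75) = 1549 mm².
h = 39.35 mm.

h = 39.4 mm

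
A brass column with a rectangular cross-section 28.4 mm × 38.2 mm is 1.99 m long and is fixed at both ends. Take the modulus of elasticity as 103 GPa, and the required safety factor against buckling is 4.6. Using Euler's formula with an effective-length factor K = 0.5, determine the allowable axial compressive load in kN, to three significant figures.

Buckling occurs about the weak axis: I_min = h·b³/12 = 38.2×28.4³/12 = 72920 mm⁴ (b = 28.4 mm is the smaller dimension).
Effective length L_e = KL = 0.5×1.99 m = 995.0 mm.
Euler critical load P_cr = π²EI/L_e² = π²×103000×72920/995.0² = 74870 N.
P_allow = P_cr/n = 74870/4.6 = 16280 N.

P_allow = 16.3 kN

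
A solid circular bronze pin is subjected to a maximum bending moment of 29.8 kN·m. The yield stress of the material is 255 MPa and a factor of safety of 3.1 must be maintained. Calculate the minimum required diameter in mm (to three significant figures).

σ_allow = 255/3.1 = 82.26 MPa.
For a solid circular section σ = 32M/(πd³), so d³ = 32M/(π σ_allow) = 32×2.9800×10^7/(π×82.26) = 3.690×10^6 mm³.
d = 154.5 mm.

d = 155 mm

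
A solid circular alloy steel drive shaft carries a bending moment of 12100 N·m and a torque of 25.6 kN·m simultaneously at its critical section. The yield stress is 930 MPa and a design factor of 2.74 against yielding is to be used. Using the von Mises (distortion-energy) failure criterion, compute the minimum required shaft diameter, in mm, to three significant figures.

σ_allow = σ_y/n = 930/2.74 = 339.4 MPa.
For a solid shaft σ_b = 32M/(πd³) and τ = 16T/(πd³), so the von Mises stress is σ' = (16/πd³)·√(4M²+3T²).
√(4M²+3T²) = √(4×(1.210×10^7)² + 3×(2.560×10^7)²) = 5.051×10^7 N·mm.
d³ = 16×5.051×10^7/(π×339.4) = 758000 mm³.
d = 91.18 mm.

d = 91.2 mm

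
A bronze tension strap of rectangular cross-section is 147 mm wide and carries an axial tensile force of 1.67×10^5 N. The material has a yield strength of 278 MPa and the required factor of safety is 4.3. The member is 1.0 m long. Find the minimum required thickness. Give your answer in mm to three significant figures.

t = 17.6 mm

σ_allow = 278/4.3 = 64.65 MPa.
Required area A = F/σ_allow = 167000/64.65 = 2583 mm².
t = A/w = 2583/147 = 17.57 mm.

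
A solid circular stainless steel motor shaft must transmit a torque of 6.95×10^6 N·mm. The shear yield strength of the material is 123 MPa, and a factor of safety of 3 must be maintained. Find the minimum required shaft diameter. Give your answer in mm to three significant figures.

d = 95.2 mm

Allowable shear stress τ_allow = 123/3 = 41.00 MPa.
For a solid shaft τ = 16T/(πd³), so d³ = 16T/(π τ_allow) = 16×6950000/(π×41.00) = 863300 mm³.
d = (863300)^(1/3) = 95.22 mm.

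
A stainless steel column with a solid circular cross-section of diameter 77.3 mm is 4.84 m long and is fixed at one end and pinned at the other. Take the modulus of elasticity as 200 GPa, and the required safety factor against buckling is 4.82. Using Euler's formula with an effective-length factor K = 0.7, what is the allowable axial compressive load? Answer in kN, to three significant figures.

I = πd⁴/64 = π×77.3⁴/64 = 1.753×10^6 mm⁴.
Effective length L_e = KL = 0.7×4.84 m = 3388 mm.
Euler critical load P_cr = π²EI/L_e² = π²×200000×1.753×10^6/3388² = 301400 N.
P_allow = P_cr/n = 301400/4.82 = 62530 N.

P_allow = 62.5 kN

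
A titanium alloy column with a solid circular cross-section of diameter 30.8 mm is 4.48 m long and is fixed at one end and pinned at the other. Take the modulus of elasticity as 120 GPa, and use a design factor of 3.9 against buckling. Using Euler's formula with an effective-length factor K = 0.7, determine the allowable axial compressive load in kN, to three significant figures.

P_allow = 1.36 kN

I = πd⁴/64 = π×30.8⁴/64 = 44170 mm⁴.
Effective length L_e = KL = 0.7×4.48 m = 3136 mm.
Euler critical load P_cr = π²EI/L_e² = π²×120000×44170/3136² = 5320 N.
P_allow = P_cr/n = 5320/3.9 = 1364 N.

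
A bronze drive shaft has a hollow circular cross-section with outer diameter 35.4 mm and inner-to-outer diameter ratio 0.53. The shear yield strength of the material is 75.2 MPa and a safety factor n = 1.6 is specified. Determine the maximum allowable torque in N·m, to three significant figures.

T_allow = 377 N·m

τ_allow = 75.2/1.6 = 47.00 MPa.
For a hollow shaft T_allow = τ_allow·πd_o³(1−k⁴)/16 with 1−k⁴ = 0.9211, so πd_o³(1−k⁴)/16 = 8023 mm³.
T_allow = 47.00×8023 = 377100 N·mm = 377.1 N·m.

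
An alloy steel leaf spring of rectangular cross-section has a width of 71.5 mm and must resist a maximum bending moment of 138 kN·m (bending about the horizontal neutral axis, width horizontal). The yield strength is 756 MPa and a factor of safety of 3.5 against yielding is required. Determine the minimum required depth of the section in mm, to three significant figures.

h = 232 mm

σ_allow = 756/3.5 = 216.0 MPa.
For a rectangular section σ = 6M/(bh²), so h² = 6M/(b σ_allow) = 6×1.3800×10^8/(71.5×216.0) = 53610 mm².
h = 231.5 mm.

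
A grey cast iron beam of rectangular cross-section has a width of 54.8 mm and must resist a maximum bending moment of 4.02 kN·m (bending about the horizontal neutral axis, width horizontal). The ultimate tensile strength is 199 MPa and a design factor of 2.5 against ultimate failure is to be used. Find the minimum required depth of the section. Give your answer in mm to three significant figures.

h = 74.4 mm

σ_allow = 199/2.5 = 79.60 MPa.
For a rectangular section σ = 6M/(bh²), so h² = 6M/(b σ_allow) = 6×4020000/(54.8×79.60) = 5529 mm².
h = 74.36 mm.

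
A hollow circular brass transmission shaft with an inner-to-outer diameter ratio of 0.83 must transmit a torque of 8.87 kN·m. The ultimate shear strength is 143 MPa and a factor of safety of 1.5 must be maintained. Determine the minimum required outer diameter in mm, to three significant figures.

τ_allow = 143/1.5 = 95.33 MPa.
For a hollow shaft τ = 16T/[πd_o³(1−k⁴)] with k = 0.83, so 1−k⁴ = 0.5254.
d_o³ = 16T/[π τ_allow (1−k⁴)] = 16×8870000/(π×95.33×0.5254) = 901900 mm³.
d_o = 96.62 mm.

d_o = 96.6 mm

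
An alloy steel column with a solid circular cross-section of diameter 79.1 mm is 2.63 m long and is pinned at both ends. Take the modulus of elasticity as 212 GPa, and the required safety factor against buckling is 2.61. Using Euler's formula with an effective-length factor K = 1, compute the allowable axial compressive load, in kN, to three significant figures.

P_allow = 223 kN

I = πd⁴/64 = π×79.1⁴/64 = 1.922×10^6 mm⁴.
Effective length L_e = KL = 1×2.63 m = 2630 mm.
Euler critical load P_cr = π²EI/L_e² = π²×212000×1.922×10^6/2630² = 581300 N.
P_allow = P_cr/n = 581300/2.61 = 222700 N.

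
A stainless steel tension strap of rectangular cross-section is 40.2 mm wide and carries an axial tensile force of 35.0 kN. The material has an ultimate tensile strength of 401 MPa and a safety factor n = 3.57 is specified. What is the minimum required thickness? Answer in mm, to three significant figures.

σ_allow = 401/3.57 = 112.3 MPa.
Required area A = F/σ_allow = 35000/112.3 = 311.6 mm².
t = A/w = 311.6/40.2 = 7.751 mm.

t = 7.75 mm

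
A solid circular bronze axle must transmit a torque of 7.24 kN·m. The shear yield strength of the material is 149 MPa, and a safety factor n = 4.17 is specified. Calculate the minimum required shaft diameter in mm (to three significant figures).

Allowable shear stress τ_allow = 149/4.17 = 35.73 MPa.
For a solid shaft τ = 16T/(πd³), so d³ = 16T/(π τ_allow) = 16×7240000/(π×35.73) = 1.032×10^6 mm³.
d = (1.032×10^6)^(1/3) = 101.1 mm.

d = 101 mm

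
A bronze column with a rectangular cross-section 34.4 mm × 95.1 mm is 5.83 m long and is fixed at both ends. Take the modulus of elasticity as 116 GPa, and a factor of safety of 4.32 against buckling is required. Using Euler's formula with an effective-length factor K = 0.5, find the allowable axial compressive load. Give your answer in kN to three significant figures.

Buckling occurs about the weak axis: I_min = h·b³/12 = 95.1×34.4³/12 = 322600 mm⁴ (b = 34.4 mm is the smaller dimension).
Effective length L_e = KL = 0.5×5.83 m = 2915 mm.
Euler critical load P_cr = π²EI/L_e² = π²×116000×322600/2915² = 43470 N.
P_allow = P_cr/n = 43470/4.32 = 10060 N.

P_allow = 10.1 kN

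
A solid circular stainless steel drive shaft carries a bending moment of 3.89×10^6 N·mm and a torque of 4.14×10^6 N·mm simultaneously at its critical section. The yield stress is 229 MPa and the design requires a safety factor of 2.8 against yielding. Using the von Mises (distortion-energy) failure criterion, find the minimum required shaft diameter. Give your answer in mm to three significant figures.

d = 87.0 mm

σ_allow = σ_y/n = 229/2.8 = 81.79 MPa.
For a solid shaft σ_b = 32M/(πd³) and τ = 16T/(πd³), so the von Mises stress is σ' = (16/πd³)·√(4M²+3T²).
√(4M²+3T²) = √(4×(3.890×10^6)² + 3×(4.140×10^6)²) = 1.058×10^7 N·mm.
d³ = 16×1.058×10^7/(π×81.79) = 658900 mm³.
d = 87.02 mm.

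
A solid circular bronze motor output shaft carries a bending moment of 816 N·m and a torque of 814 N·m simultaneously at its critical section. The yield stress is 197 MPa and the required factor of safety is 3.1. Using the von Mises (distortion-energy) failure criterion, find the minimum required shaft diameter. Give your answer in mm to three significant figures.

d = 55.7 mm

σ_allow = σ_y/n = 197/3.1 = 63.55 MPa.
For a solid shaft σ_b = 32M/(πd³) and τ = 16T/(πd³), so the von Mises stress is σ' = (16/πd³)·√(4M²+3T²).
√(4M²+3T²) = √(4×(816000)² + 3×(814000)²) = 2.157×10^6 N·mm.
d³ = 16×2.157×10^6/(π×63.55) = 172800 mm³.
d = 55.70 mm.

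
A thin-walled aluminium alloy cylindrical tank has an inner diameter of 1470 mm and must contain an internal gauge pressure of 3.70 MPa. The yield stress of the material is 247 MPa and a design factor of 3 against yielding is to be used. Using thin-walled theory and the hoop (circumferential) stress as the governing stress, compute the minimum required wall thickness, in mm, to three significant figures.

t = 33.0 mm

σ_allow = 247/3 = 82.33 MPa.
Hoop stress σ_h = pD/(2t), so t = pD/(2σ_allow) = 3.70×1470/(2×82.33) = 33.03 mm.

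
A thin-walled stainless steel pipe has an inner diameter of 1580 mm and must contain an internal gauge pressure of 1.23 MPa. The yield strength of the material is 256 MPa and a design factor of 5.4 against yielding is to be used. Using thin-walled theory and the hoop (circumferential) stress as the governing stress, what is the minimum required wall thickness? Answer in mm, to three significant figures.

t = 20.5 mm

σ_allow = 256/5.4 = 47.41 MPa.
Hoop stress σ_h = pD/(2t), so t = pD/(2σ_allow) = 1.23×1580/(2×47.41) = 20.50 mm.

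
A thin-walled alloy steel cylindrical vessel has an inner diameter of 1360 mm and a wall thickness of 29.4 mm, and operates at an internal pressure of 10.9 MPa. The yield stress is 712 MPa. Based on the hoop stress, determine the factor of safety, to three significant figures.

n = 2.82

σ_h = pD/(2t) = 10.9×1360/(2×29.4) = 252.1 MPa.
n = 712/252.1 = 2.824.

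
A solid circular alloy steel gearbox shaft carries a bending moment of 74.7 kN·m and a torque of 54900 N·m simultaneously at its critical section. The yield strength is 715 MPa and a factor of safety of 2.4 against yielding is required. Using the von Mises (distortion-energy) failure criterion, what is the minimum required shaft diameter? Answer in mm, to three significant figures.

σ_allow = σ_y/n = 715/2.4 = 297.9 MPa.
For a solid shaft σ_b = 32M/(πd³) and τ = 16T/(πd³), so the von Mises stress is σ' = (16/πd³)·√(4M²+3T²).
√(4M²+3T²) = √(4×(7.470×10^7)² + 3×(5.490×10^7)²) = 1.771×10^8 N·mm.
d³ = 16×1.771×10^8/(π×297.9) = 3.027×10^6 mm³.
d = 144.7 mm.

d = 145 mm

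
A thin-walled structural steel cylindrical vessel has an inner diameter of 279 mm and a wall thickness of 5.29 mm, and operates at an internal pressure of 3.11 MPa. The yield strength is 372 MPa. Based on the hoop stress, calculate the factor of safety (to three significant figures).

σ_h = pD/(2t) = 3.11×279/(2×5.29) = 82.01 MPa.
n = 372/82.01 = 4.536.

n = 4.54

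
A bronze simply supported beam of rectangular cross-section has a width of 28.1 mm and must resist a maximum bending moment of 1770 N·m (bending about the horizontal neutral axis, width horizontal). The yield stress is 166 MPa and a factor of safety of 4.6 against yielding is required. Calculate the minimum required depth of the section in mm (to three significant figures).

σ_allow = 166/4.6 = 36.09 MPa.
For a rectangular section σ = 6M/(bh²), so h² = 6M/(b σ_allow) = 6×1770000/(28.1×36.09) = 10470 mm².
h = 102.3 mm.

h = 102 mm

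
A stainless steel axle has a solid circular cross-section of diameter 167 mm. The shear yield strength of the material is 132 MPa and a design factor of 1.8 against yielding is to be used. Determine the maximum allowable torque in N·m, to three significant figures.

T_allow = 67100 N·m

τ_allow = 132/1.8 = 73.33 MPa.
For a solid shaft T_allow = τ_allow·πd³/16; πd³/16 = π×167³/16 = 914500 mm³.
T_allow = 73.33×914500 = 6.706×10^7 N·mm = 67060 N·m.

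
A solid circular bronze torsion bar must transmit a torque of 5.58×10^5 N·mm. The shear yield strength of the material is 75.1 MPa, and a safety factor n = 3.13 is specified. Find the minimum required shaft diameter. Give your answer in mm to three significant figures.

d = 49.1 mm

Allowable shear stress τ_allow = 75.1/3.13 = 23.99 MPa.
For a solid shaft τ = 16T/(πd³), so d³ = 16T/(π τ_allow) = 16×558000/(π×23.99) = 118400 mm³.
d = (118400)^(1/3) = 49.11 mm.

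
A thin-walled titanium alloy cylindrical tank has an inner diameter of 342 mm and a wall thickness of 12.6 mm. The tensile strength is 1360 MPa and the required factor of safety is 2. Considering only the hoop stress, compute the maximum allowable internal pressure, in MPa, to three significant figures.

σ_allow = 1360/2 = 680.0 MPa.
σ_h = pD/(2t) → p_allow = 2σ_allow t/D = 2×680.0×12.6/342 = 50.11 MPa.

p_allow = 50.1 MPa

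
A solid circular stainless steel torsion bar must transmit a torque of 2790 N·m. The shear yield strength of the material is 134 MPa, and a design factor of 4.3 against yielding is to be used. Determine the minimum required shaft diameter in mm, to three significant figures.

Allowable shear stress τ_allow = 134/4.3 = 31.16 MPa.
For a solid shaft τ = 16T/(πd³), so d³ = 16T/(π τ_allow) = 16×2790000/(π×31.16) = 456000 mm³.
d = (456000)^(1/3) = 76.97 mm.

d = 77.0 mm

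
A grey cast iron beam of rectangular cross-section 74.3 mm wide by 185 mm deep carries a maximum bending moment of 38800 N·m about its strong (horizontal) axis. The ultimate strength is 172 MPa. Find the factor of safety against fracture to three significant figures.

Section modulus S = bh²/6 = 74.3×185²/6 = 423800 mm³.
σ = M/S = 3.8800×10^7/423800 = 91.55 MPa.
n = 172/91.55 = 1.879.

n = 1.88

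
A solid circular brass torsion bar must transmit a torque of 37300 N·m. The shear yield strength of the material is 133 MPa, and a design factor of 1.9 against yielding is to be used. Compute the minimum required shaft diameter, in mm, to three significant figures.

Allowable shear stress τ_allow = 133/1.9 = 70.00 MPa.
For a solid shaft τ = 16T/(πd³), so d³ = 16T/(π τ_allow) = 16×3.7300×10^7/(π×70.00) = 2.714×10^6 mm³.
d = (2.714×10^6)^(1/3) = 139.5 mm.

d = 139 mm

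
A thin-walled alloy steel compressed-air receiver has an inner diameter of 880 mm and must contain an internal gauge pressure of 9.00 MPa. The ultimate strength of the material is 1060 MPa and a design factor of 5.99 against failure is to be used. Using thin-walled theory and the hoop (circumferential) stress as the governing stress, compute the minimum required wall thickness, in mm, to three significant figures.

σ_allow = 1060/5.99 = 177.0 MPa.
Hoop stress σ_h = pD/(2t), so t = pD/(2σ_allow) = 9.00×880/(2×177.0) = 22.38 mm.

t = 22.4 mm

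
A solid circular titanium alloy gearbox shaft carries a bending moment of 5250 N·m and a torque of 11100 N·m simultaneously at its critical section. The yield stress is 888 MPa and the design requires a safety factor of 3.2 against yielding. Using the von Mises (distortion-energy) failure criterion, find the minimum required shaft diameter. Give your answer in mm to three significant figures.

σ_allow = σ_y/n = 888/3.2 = 277.5 MPa.
For a solid shaft σ_b = 32M/(πd³) and τ = 16T/(πd³), so the von Mises stress is σ' = (16/πd³)·√(4M²+3T²).
√(4M²+3T²) = √(4×(5.250×10^6)² + 3×(1.110×10^7)²) = 2.191×10^7 N·mm.
d³ = 16×2.191×10^7/(π×277.5) = 402000 mm³.
d = 73.81 mm.

d = 73.8 mm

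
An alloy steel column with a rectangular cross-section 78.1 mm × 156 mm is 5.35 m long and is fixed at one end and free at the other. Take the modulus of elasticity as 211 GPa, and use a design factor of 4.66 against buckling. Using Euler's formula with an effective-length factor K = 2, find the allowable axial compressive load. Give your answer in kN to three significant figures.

Buckling occurs about the weak axis: I_min = h·b³/12 = 156×78.1³/12 = 6.193×10^6 mm⁴ (b = 78.1 mm is the smaller dimension).
Effective length L_e = KL = 2×5.35 m = 10700 mm.
Euler critical load P_cr = π²EI/L_e² = π²×211000×6.193×10^6/10700² = 112600 N.
P_allow = P_cr/n = 112600/4.66 = 24170 N.

P_allow = 24.2 kN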